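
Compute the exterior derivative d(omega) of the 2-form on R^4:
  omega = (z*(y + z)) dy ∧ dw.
d(omega) = (-y - 2*z) dy ∧ dz ∧ dw

For a 2-form omega = sum_{i<j} g_{ij} dx_i ∧ dx_j, the exterior derivative is
  d(omega) = sum_{i<j} d(g_{ij}) ∧ dx_i ∧ dx_j = sum_{i<j, k} (∂g_{ij}/∂x_k) dx_k ∧ dx_i ∧ dx_j.
Expand each term, using dx_k ∧ dx_i ∧ dx_j = sgn(permutation) dx_{(a)} ∧ dx_{(b)} ∧ dx_{(c)} with (a < b < c) sorted:
  d(z*(y + z)) includes (∂/∂z)(z*(y + z)) dz = (y + 2*z) dz, which multiplied by dy ∧ dw gives (-y - 2*z) dy ∧ dz ∧ dw
Collecting like 3-forms: d(omega) = (-y - 2*z) dy ∧ dz ∧ dw.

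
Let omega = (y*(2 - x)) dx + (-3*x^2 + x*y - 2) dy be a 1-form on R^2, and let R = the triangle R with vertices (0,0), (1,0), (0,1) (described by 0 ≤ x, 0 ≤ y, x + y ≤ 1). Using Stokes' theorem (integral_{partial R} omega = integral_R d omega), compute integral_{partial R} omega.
integral_(partial R) omega = -5/3

Stokes: integral_partial_R omega = integral_R d omega with d omega = (∂Q/∂x - ∂P/∂y) dx ∧ dy.
  ∂Q/∂x = -6*x + y
  ∂P/∂y = 2 - x
  integrand = ∂Q/∂x - ∂P/∂y = -5*x + y - 2.
Integrating over R: integral_0^1 integral_0^{1-x} (-5*x + y - 2) dy dx = -5/3.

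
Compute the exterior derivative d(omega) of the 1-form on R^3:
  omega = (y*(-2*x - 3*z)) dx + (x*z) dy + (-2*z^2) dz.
d(omega) = (2*x + 4*z) dx ∧ dy + (3*y) dx ∧ dz + (-x) dy ∧ dz

For a 1-form omega = sum_i f_i dx_i, the exterior derivative is
  d(omega) = sum_{i < j} (∂f_j/∂x_i - ∂f_i/∂x_j) dx_i ∧ dx_j.
  coefficient of dx ∧ dy: ∂f_2/∂x - ∂f_1/∂y = ∂(x*z)/∂x - ∂(y*(-2*x - 3*z))/∂y = 2*x + 4*z
  coefficient of dx ∧ dz: ∂f_3/∂x - ∂f_1/∂z = ∂(-2*z^2)/∂x - ∂(y*(-2*x - 3*z))/∂z = 3*y
  coefficient of dy ∧ dz: ∂f_3/∂y - ∂f_2/∂z = ∂(-2*z^2)/∂y - ∂(x*z)/∂z = -x
Assembling: d(omega) = (2*x + 4*z) dx ∧ dy + (3*y) dx ∧ dz + (-x) dy ∧ dz.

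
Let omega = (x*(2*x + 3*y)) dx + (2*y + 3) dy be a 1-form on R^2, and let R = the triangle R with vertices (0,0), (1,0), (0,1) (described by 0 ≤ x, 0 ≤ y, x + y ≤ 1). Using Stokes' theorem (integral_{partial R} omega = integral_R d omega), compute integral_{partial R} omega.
integral_(partial R) omega = -1/2

Stokes: integral_partial_R omega = integral_R d omega with d omega = (∂Q/∂x - ∂P/∂y) dx ∧ dy.
  ∂Q/∂x = 0
  ∂P/∂y = 3*x
  integrand = ∂Q/∂x - ∂P/∂y = -3*x.
Integrating over R: integral_0^1 integral_0^{1-x} (-3*x) dy dx = -1/2.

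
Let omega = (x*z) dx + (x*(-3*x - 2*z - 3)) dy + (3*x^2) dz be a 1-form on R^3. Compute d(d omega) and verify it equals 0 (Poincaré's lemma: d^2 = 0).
d(d omega) = 0

Step 1: d omega = sum_{i<j} (∂f_j/∂x_i - ∂f_i/∂x_j) dx_i ∧ dx_j:
  coeff of dx ∧ dy: -6*x - 2*z - 3
  coeff of dx ∧ dz: 5*x
  coeff of dy ∧ dz: 2*x
Step 2: Apply d again to each 2-form coefficient. The only possible 3-form in R^3 is dx ∧ dy ∧ dz, with coefficient
  ∂(coeff of dy∧dz)/∂x - ∂(coeff of dx∧dz)/∂y + ∂(coeff of dx∧dy)/∂z
  = ∂/∂x (2*x) - ∂/∂y (5*x) + ∂/∂z (-6*x - 2*z - 3).
Each of these terms simplifies to sums of mixed partials that cancel in pairs. The result is 0 (by equality of mixed partials for smooth functions — Schwarz / Clairaut).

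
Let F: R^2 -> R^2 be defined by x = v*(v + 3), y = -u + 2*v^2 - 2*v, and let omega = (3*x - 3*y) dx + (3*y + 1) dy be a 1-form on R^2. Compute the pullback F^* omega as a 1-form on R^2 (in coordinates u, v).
F^* omega = (3*u - 6*v^2 + 6*v - 1) du + (-6*u*v + 15*u + 18*v^3 - 15*v^2 + 61*v - 2) dv

Using F^*(f dg) = (f ∘ F) d(g ∘ F), substitute each coordinate x_i by F_i(u, v) in f_i, and replace dx_i by d F_i = (∂F_i/∂u) du + (∂F_i/∂v) dv.
  For the x component: f_1(F) = 3*u - 3*v^2 + 15*v; d F_1 = (0) du + (2*v + 3) dv
  For the y component: f_2(F) = -3*u + 6*v^2 - 6*v + 1; d F_2 = (-1) du + (4*v - 2) dv
Combining and collecting du, dv coefficients:
  coeff of du: 3*u - 6*v^2 + 6*v - 1
  coeff of dv: -6*u*v + 15*u + 18*v^3 - 15*v^2 + 61*v - 2
F^* omega = (3*u - 6*v^2 + 6*v - 1) du + (-6*u*v + 15*u + 18*v^3 - 15*v^2 + 61*v - 2) dv.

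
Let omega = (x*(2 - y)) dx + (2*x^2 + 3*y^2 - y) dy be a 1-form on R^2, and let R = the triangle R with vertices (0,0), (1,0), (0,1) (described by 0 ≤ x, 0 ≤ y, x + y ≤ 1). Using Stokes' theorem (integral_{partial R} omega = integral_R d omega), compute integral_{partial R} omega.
integral_(partial R) omega = 5/6

Stokes: integral_partial_R omega = integral_R d omega with d omega = (∂Q/∂x - ∂P/∂y) dx ∧ dy.
  ∂Q/∂x = 4*x
  ∂P/∂y = -x
  integrand = ∂Q/∂x - ∂P/∂y = 5*x.
Integrating over R: integral_0^1 integral_0^{1-x} (5*x) dy dx = 5/6.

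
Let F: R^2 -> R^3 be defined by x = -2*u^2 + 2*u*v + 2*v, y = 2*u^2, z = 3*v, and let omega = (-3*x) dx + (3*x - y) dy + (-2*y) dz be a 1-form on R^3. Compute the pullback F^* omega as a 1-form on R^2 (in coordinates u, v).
F^* omega = (-56*u^3 + 60*u^2*v - 12*u*v^2 + 48*u*v - 12*v^2) du + (12*u^3 - 12*u^2*v - 24*u*v - 12*v) dv

Using F^*(f dg) = (f ∘ F) d(g ∘ F), substitute each coordinate x_i by F_i(u, v) in f_i, and replace dx_i by d F_i = (∂F_i/∂u) du + (∂F_i/∂v) dv.
  For the x component: f_1(F) = 6*u^2 - 6*u*v - 6*v; d F_1 = (-4*u + 2*v) du + (2*u + 2) dv
  For the y component: f_2(F) = -8*u^2 + 6*u*v + 6*v; d F_2 = (4*u) du + (0) dv
  For the z component: f_3(F) = -4*u^2; d F_3 = (0) du + (3) dv
Combining and collecting du, dv coefficients:
  coeff of du: -56*u^3 + 60*u^2*v - 12*u*v^2 + 48*u*v - 12*v^2
  coeff of dv: 12*u^3 - 12*u^2*v - 24*u*v - 12*v
F^* omega = (-56*u^3 + 60*u^2*v - 12*u*v^2 + 48*u*v - 12*v^2) du + (12*u^3 - 12*u^2*v - 24*u*v - 12*v) dv.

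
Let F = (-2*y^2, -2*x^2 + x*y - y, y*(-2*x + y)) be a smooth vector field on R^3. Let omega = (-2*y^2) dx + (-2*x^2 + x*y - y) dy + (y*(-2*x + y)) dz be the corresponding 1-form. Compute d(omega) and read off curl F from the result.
d(omega) = (-2*x + 2*y) dy ∧ dz + (2*y) dz ∧ dx + (-4*x + 5*y) dx ∧ dy; curl F = (-2*x + 2*y, 2*y, -4*x + 5*y)

d omega = sum_{i<j} (∂f_j/∂x_i - ∂f_i/∂x_j) dx_i ∧ dx_j. Under the identification (dy ∧ dz, dz ∧ dx, dx ∧ dy) ↔ (e_x, e_y, e_z), the coefficients are exactly the components of curl F. Compute:
  ∂R/∂y - ∂Q/∂z = (-2*x + 2*y) - (0) = -2*x + 2*y
  ∂P/∂z - ∂R/∂x = (0) - (-2*y) = 2*y
  ∂Q/∂x - ∂P/∂y = (-4*x + y) - (-4*y) = -4*x + 5*y.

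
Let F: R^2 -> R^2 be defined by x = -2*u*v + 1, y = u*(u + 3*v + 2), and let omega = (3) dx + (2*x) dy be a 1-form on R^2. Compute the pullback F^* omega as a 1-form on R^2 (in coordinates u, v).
F^* omega = (-8*u^2*v - 12*u*v^2 - 8*u*v + 4*u + 4) du + (-12*u^2*v) dv

Using F^*(f dg) = (f ∘ F) d(g ∘ F), substitute each coordinate x_i by F_i(u, v) in f_i, and replace dx_i by d F_i = (∂F_i/∂u) du + (∂F_i/∂v) dv.
  For the x component: f_1(F) = 3; d F_1 = (-2*v) du + (-2*u) dv
  For the y component: f_2(F) = -4*u*v + 2; d F_2 = (2*u + 3*v + 2) du + (3*u) dv
Combining and collecting du, dv coefficients:
  coeff of du: -8*u^2*v - 12*u*v^2 - 8*u*v + 4*u + 4
  coeff of dv: -12*u^2*v
F^* omega = (-8*u^2*v - 12*u*v^2 - 8*u*v + 4*u + 4) du + (-12*u^2*v) dv.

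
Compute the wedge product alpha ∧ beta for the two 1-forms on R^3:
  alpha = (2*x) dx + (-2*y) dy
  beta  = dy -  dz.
alpha ∧ beta = (2*x) dx ∧ dy + (-2*x) dx ∧ dz + (2*y) dy ∧ dz

Distribute the wedge, using dx_i ∧ dx_j = -dx_j ∧ dx_i and dx_i ∧ dx_i = 0. For each pair (i, j) with i < j, the coefficient of dx_i ∧ dx_j in alpha ∧ beta is (alpha_i * beta_j - alpha_j * beta_i). Collecting: alpha ∧ beta = (2*x) dx ∧ dy + (-2*x) dx ∧ dz + (2*y) dy ∧ dz.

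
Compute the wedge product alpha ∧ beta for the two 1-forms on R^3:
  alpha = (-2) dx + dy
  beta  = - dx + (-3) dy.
alpha ∧ beta = (7) dx ∧ dy

Distribute the wedge, using dx_i ∧ dx_j = -dx_j ∧ dx_i and dx_i ∧ dx_i = 0. For each pair (i, j) with i < j, the coefficient of dx_i ∧ dx_j in alpha ∧ beta is (alpha_i * beta_j - alpha_j * beta_i). Collecting: alpha ∧ beta = (7) dx ∧ dy.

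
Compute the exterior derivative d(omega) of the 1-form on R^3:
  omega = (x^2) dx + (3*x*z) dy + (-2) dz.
d(omega) = (3*z) dx ∧ dy + (-3*x) dy ∧ dz

For a 1-form omega = sum_i f_i dx_i, the exterior derivative is
  d(omega) = sum_{i < j} (∂f_j/∂x_i - ∂f_i/∂x_j) dx_i ∧ dx_j.
  coefficient of dx ∧ dy: ∂f_2/∂x - ∂f_1/∂y = ∂(3*x*z)/∂x - ∂(x^2)/∂y = 3*z
  coefficient of dy ∧ dz: ∂f_3/∂y - ∂f_2/∂z = ∂(-2)/∂y - ∂(3*x*z)/∂z = -3*x
Assembling: d(omega) = (3*z) dx ∧ dy + (-3*x) dy ∧ dz.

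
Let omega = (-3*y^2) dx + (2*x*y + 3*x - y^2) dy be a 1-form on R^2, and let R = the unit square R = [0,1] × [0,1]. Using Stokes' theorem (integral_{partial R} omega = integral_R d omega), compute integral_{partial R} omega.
integral_(partial R) omega = 7

Stokes: integral_partial_R omega = integral_R d omega with d omega = (∂Q/∂x - ∂P/∂y) dx ∧ dy.
  ∂Q/∂x = 2*y + 3
  ∂P/∂y = -6*y
  integrand = ∂Q/∂x - ∂P/∂y = 8*y + 3.
Integrating over R: integral_0^1 integral_0^1 (8*y + 3) dx dy = 7.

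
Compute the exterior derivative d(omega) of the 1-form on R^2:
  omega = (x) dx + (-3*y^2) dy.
d(omega) = 0

For a 1-form omega = sum_i f_i dx_i, the exterior derivative is
  d(omega) = sum_{i < j} (∂f_j/∂x_i - ∂f_i/∂x_j) dx_i ∧ dx_j.

Assembling: d(omega) = 0.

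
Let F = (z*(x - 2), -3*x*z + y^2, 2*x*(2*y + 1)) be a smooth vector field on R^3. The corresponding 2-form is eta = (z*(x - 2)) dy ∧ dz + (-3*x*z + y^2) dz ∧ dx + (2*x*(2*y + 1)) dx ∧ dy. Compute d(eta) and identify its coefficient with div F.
d(eta) = (2*y + z) dx ∧ dy ∧ dz; div F = 2*y + z

For a 2-form in R^3 of the form above, applying d gives a 3-form with coefficient ∂P/∂x + ∂Q/∂y + ∂R/∂z:
  ∂P/∂x = z
  ∂Q/∂y = 2*y
  ∂R/∂z = 0
Sum = 2*y + z, which is exactly div F.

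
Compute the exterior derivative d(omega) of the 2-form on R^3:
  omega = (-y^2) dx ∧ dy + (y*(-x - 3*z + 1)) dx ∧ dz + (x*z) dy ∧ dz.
d(omega) = (x + 4*z - 1) dx ∧ dy ∧ dz

For a 2-form omega = sum_{i<j} g_{ij} dx_i ∧ dx_j, the exterior derivative is
  d(omega) = sum_{i<j} d(g_{ij}) ∧ dx_i ∧ dx_j = sum_{i<j, k} (∂g_{ij}/∂x_k) dx_k ∧ dx_i ∧ dx_j.
Expand each term, using dx_k ∧ dx_i ∧ dx_j = sgn(permutation) dx_{(a)} ∧ dx_{(b)} ∧ dx_{(c)} with (a < b < c) sorted:
  d(y*(-x - 3*z + 1)) includes (∂/∂y)(y*(-x - 3*z + 1)) dy = (-x - 3*z + 1) dy, which multiplied by dx ∧ dz gives (x + 3*z - 1) dx ∧ dy ∧ dz
  d(x*z) includes (∂/∂x)(x*z) dx = (z) dx, which multiplied by dy ∧ dz gives (z) dx ∧ dy ∧ dz
Collecting like 3-forms: d(omega) = (x + 4*z - 1) dx ∧ dy ∧ dz.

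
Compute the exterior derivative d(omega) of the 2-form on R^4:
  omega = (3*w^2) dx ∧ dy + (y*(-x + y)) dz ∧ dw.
d(omega) = (6*w) dx ∧ dy ∧ dw + (-y) dx ∧ dz ∧ dw + (-x + 2*y) dy ∧ dz ∧ dw

For a 2-form omega = sum_{i<j} g_{ij} dx_i ∧ dx_j, the exterior derivative is
  d(omega) = sum_{i<j} d(g_{ij}) ∧ dx_i ∧ dx_j = sum_{i<j, k} (∂g_{ij}/∂x_k) dx_k ∧ dx_i ∧ dx_j.
Expand each term, using dx_k ∧ dx_i ∧ dx_j = sgn(permutation) dx_{(a)} ∧ dx_{(b)} ∧ dx_{(c)} with (a < b < c) sorted:
  d(3*w^2) includes (∂/∂w)(3*w^2) dw = (6*w) dw, which multiplied by dx ∧ dy gives (6*w) dx ∧ dy ∧ dw
  d(y*(-x + y)) includes (∂/∂x)(y*(-x + y)) dx = (-y) dx, which multiplied by dz ∧ dw gives (-y) dx ∧ dz ∧ dw
  d(y*(-x + y)) includes (∂/∂y)(y*(-x + y)) dy = (-x + 2*y) dy, which multiplied by dz ∧ dw gives (-x + 2*y) dy ∧ dz ∧ dw
Collecting like 3-forms: d(omega) = (6*w) dx ∧ dy ∧ dw + (-y) dx ∧ dz ∧ dw + (-x + 2*y) dy ∧ dz ∧ dw.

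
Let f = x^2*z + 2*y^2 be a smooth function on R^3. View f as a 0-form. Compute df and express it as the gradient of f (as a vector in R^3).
df = (2*x*z) dx + (4*y) dy + (x^2) dz; grad f = (2*x*z, 4*y, x^2)

For a 0-form f, d f = (∂f/∂x) dx + (∂f/∂y) dy + (∂f/∂z) dz. The components of the vector representation are exactly the entries of grad f in Cartesian coordinates:
  ∂f/∂x = 2*x*z
  ∂f/∂y = 4*y
  ∂f/∂z = x^2.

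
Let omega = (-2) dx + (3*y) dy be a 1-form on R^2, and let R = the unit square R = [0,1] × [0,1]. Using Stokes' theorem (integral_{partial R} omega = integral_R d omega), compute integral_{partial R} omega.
integral_(partial R) omega = 0

Stokes: integral_partial_R omega = integral_R d omega with d omega = (∂Q/∂x - ∂P/∂y) dx ∧ dy.
  ∂Q/∂x = 0
  ∂P/∂y = 0
  integrand = ∂Q/∂x - ∂P/∂y = 0.
Integrating over R: integral_0^1 integral_0^1 (0) dx dy = 0.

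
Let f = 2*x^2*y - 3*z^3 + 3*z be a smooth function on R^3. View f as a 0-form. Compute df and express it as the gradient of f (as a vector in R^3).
df = (4*x*y) dx + (2*x^2) dy + (3 - 9*z^2) dz; grad f = (4*x*y, 2*x^2, 3 - 9*z^2)

For a 0-form f, d f = (∂f/∂x) dx + (∂f/∂y) dy + (∂f/∂z) dz. The components of the vector representation are exactly the entries of grad f in Cartesian coordinates:
  ∂f/∂x = 4*x*y
  ∂f/∂y = 2*x^2
  ∂f/∂z = 3 - 9*z^2.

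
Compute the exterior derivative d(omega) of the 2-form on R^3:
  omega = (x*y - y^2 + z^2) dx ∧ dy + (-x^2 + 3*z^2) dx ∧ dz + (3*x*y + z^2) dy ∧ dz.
d(omega) = (3*y + 2*z) dx ∧ dy ∧ dz

For a 2-form omega = sum_{i<j} g_{ij} dx_i ∧ dx_j, the exterior derivative is
  d(omega) = sum_{i<j} d(g_{ij}) ∧ dx_i ∧ dx_j = sum_{i<j, k} (∂g_{ij}/∂x_k) dx_k ∧ dx_i ∧ dx_j.
Expand each term, using dx_k ∧ dx_i ∧ dx_j = sgn(permutation) dx_{(a)} ∧ dx_{(b)} ∧ dx_{(c)} with (a < b < c) sorted:
  d(x*y - y^2 + z^2) includes (∂/∂z)(x*y - y^2 + z^2) dz = (2*z) dz, which multiplied by dx ∧ dy gives (2*z) dx ∧ dy ∧ dz
  d(3*x*y + z^2) includes (∂/∂x)(3*x*y + z^2) dx = (3*y) dx, which multiplied by dy ∧ dz gives (3*y) dx ∧ dy ∧ dz
Collecting like 3-forms: d(omega) = (3*y + 2*z) dx ∧ dy ∧ dz.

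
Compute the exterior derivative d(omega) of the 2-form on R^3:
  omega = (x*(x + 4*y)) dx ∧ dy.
d(omega) = 0

For a 2-form omega = sum_{i<j} g_{ij} dx_i ∧ dx_j, the exterior derivative is
  d(omega) = sum_{i<j} d(g_{ij}) ∧ dx_i ∧ dx_j = sum_{i<j, k} (∂g_{ij}/∂x_k) dx_k ∧ dx_i ∧ dx_j.
Expand each term, using dx_k ∧ dx_i ∧ dx_j = sgn(permutation) dx_{(a)} ∧ dx_{(b)} ∧ dx_{(c)} with (a < b < c) sorted:

Collecting like 3-forms: d(omega) = 0.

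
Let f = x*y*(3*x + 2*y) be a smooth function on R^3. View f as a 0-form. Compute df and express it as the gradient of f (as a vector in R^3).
df = (2*y*(3*x + y)) dx + (x*(3*x + 4*y)) dy + (0) dz; grad f = (2*y*(3*x + y), x*(3*x + 4*y), 0)

For a 0-form f, d f = (∂f/∂x) dx + (∂f/∂y) dy + (∂f/∂z) dz. The components of the vector representation are exactly the entries of grad f in Cartesian coordinates:
  ∂f/∂x = 2*y*(3*x + y)
  ∂f/∂y = x*(3*x + 4*y)
  ∂f/∂z = 0.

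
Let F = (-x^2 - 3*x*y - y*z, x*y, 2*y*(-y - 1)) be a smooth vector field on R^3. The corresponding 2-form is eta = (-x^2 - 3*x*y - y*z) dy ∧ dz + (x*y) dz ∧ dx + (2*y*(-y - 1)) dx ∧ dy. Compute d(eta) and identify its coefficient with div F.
d(eta) = (-x - 3*y) dx ∧ dy ∧ dz; div F = -x - 3*y

For a 2-form in R^3 of the form above, applying d gives a 3-form with coefficient ∂P/∂x + ∂Q/∂y + ∂R/∂z:
  ∂P/∂x = -2*x - 3*y
  ∂Q/∂y = x
  ∂R/∂z = 0
Sum = -x - 3*y, which is exactly div F.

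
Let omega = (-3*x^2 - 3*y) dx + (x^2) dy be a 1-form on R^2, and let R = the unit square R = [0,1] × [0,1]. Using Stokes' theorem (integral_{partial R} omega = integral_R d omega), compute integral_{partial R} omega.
integral_(partial R) omega = 4

Stokes: integral_partial_R omega = integral_R d omega with d omega = (∂Q/∂x - ∂P/∂y) dx ∧ dy.
  ∂Q/∂x = 2*x
  ∂P/∂y = -3
  integrand = ∂Q/∂x - ∂P/∂y = 2*x + 3.
Integrating over R: integral_0^1 integral_0^1 (2*x + 3) dx dy = 4.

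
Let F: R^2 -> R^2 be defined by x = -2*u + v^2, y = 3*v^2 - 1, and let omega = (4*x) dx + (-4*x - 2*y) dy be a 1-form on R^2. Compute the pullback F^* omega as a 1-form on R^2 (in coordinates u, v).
F^* omega = (16*u - 8*v^2) du + (4*v*(8*u - 13*v^2 + 3)) dv

Using F^*(f dg) = (f ∘ F) d(g ∘ F), substitute each coordinate x_i by F_i(u, v) in f_i, and replace dx_i by d F_i = (∂F_i/∂u) du + (∂F_i/∂v) dv.
  For the x component: f_1(F) = -8*u + 4*v^2; d F_1 = (-2) du + (2*v) dv
  For the y component: f_2(F) = 8*u - 10*v^2 + 2; d F_2 = (0) du + (6*v) dv
Combining and collecting du, dv coefficients:
  coeff of du: 16*u - 8*v^2
  coeff of dv: 4*v*(8*u - 13*v^2 + 3)
F^* omega = (16*u - 8*v^2) du + (4*v*(8*u - 13*v^2 + 3)) dv.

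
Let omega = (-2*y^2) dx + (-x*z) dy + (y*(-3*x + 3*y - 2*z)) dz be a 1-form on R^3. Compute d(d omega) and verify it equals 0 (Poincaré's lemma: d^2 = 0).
d(d omega) = 0

Step 1: d omega = sum_{i<j} (∂f_j/∂x_i - ∂f_i/∂x_j) dx_i ∧ dx_j:
  coeff of dx ∧ dy: 4*y - z
  coeff of dx ∧ dz: -3*y
  coeff of dy ∧ dz: -2*x + 6*y - 2*z
Step 2: Apply d again to each 2-form coefficient. The only possible 3-form in R^3 is dx ∧ dy ∧ dz, with coefficient
  ∂(coeff of dy∧dz)/∂x - ∂(coeff of dx∧dz)/∂y + ∂(coeff of dx∧dy)/∂z
  = ∂/∂x (-2*x + 6*y - 2*z) - ∂/∂y (-3*y) + ∂/∂z (4*y - z).
Each of these terms simplifies to sums of mixed partials that cancel in pairs. The result is 0 (by equality of mixed partials for smooth functions — Schwarz / Clairaut).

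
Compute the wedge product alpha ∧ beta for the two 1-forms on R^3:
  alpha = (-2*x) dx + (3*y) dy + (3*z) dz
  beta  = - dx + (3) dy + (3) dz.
alpha ∧ beta = (-6*x + 3*y) dx ∧ dy + (-6*x + 3*z) dx ∧ dz + (9*y - 9*z) dy ∧ dz

Distribute the wedge, using dx_i ∧ dx_j = -dx_j ∧ dx_i and dx_i ∧ dx_i = 0. For each pair (i, j) with i < j, the coefficient of dx_i ∧ dx_j in alpha ∧ beta is (alpha_i * beta_j - alpha_j * beta_i). Collecting: alpha ∧ beta = (-6*x + 3*y) dx ∧ dy + (-6*x + 3*z) dx ∧ dz + (9*y - 9*z) dy ∧ dz.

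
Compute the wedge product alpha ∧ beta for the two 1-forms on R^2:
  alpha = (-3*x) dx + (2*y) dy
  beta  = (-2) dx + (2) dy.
alpha ∧ beta = (-6*x + 4*y) dx ∧ dy

Distribute the wedge, using dx_i ∧ dx_j = -dx_j ∧ dx_i and dx_i ∧ dx_i = 0. For each pair (i, j) with i < j, the coefficient of dx_i ∧ dx_j in alpha ∧ beta is (alpha_i * beta_j - alpha_j * beta_i). Collecting: alpha ∧ beta = (-6*x + 4*y) dx ∧ dy.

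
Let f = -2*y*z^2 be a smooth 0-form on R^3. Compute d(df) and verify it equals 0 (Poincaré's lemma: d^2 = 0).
d(df) = 0

Step 1: df = sum_i (∂f/∂x_i) dx_i = (0) dx + (-2*z^2) dy + (-4*y*z) dz.
Step 2: Apply d again. Using the 1-form formula, the coefficient of dx ∧ dy in d(df) is ∂^2 f/∂x ∂y - ∂^2 f/∂y ∂x = (0) - (0) = 0 (equality of mixed partials for smooth f).
Similarly for dx ∧ dz and dy ∧ dz — all coefficients vanish. So d(df) = 0.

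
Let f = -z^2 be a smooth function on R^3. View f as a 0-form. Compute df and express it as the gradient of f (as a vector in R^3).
df = (0) dx + (0) dy + (-2*z) dz; grad f = (0, 0, -2*z)

For a 0-form f, d f = (∂f/∂x) dx + (∂f/∂y) dy + (∂f/∂z) dz. The components of the vector representation are exactly the entries of grad f in Cartesian coordinates:
  ∂f/∂x = 0
  ∂f/∂y = 0
  ∂f/∂z = -2*z.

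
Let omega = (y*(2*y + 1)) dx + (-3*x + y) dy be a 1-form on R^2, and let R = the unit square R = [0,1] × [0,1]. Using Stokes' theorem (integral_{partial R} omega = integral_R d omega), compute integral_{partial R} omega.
integral_(partial R) omega = -6

Stokes: integral_partial_R omega = integral_R d omega with d omega = (∂Q/∂x - ∂P/∂y) dx ∧ dy.
  ∂Q/∂x = -3
  ∂P/∂y = 4*y + 1
  integrand = ∂Q/∂x - ∂P/∂y = -4*y - 4.
Integrating over R: integral_0^1 integral_0^1 (-4*y - 4) dx dy = -6.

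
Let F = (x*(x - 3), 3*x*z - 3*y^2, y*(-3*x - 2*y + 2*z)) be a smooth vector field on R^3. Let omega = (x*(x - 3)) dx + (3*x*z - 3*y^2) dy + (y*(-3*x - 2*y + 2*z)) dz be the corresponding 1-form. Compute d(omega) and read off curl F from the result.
d(omega) = (-6*x - 4*y + 2*z) dy ∧ dz + (3*y) dz ∧ dx + (3*z) dx ∧ dy; curl F = (-6*x - 4*y + 2*z, 3*y, 3*z)

d omega = sum_{i<j} (∂f_j/∂x_i - ∂f_i/∂x_j) dx_i ∧ dx_j. Under the identification (dy ∧ dz, dz ∧ dx, dx ∧ dy) ↔ (e_x, e_y, e_z), the coefficients are exactly the components of curl F. Compute:
  ∂R/∂y - ∂Q/∂z = (-3*x - 4*y + 2*z) - (3*x) = -6*x - 4*y + 2*z
  ∂P/∂z - ∂R/∂x = (0) - (-3*y) = 3*y
  ∂Q/∂x - ∂P/∂y = (3*z) - (0) = 3*z.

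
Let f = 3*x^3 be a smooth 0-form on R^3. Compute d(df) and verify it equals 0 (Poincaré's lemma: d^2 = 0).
d(df) = 0

Step 1: df = sum_i (∂f/∂x_i) dx_i = (9*x^2) dx + (0) dy + (0) dz.
Step 2: Apply d again. Using the 1-form formula, the coefficient of dx ∧ dy in d(df) is ∂^2 f/∂x ∂y - ∂^2 f/∂y ∂x = (0) - (0) = 0 (equality of mixed partials for smooth f).
Similarly for dx ∧ dz and dy ∧ dz — all coefficients vanish. So d(df) = 0.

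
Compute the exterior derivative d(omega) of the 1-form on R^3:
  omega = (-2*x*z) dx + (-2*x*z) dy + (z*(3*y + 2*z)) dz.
d(omega) = (-2*z) dx ∧ dy + (2*x) dx ∧ dz + (2*x + 3*z) dy ∧ dz

For a 1-form omega = sum_i f_i dx_i, the exterior derivative is
  d(omega) = sum_{i < j} (∂f_j/∂x_i - ∂f_i/∂x_j) dx_i ∧ dx_j.
  coefficient of dx ∧ dy: ∂f_2/∂x - ∂f_1/∂y = ∂(-2*x*z)/∂x - ∂(-2*x*z)/∂y = -2*z
  coefficient of dx ∧ dz: ∂f_3/∂x - ∂f_1/∂z = ∂(z*(3*y + 2*z))/∂x - ∂(-2*x*z)/∂z = 2*x
  coefficient of dy ∧ dz: ∂f_3/∂y - ∂f_2/∂z = ∂(z*(3*y + 2*z))/∂y - ∂(-2*x*z)/∂z = 2*x + 3*z
Assembling: d(omega) = (-2*z) dx ∧ dy + (2*x) dx ∧ dz + (2*x + 3*z) dy ∧ dz.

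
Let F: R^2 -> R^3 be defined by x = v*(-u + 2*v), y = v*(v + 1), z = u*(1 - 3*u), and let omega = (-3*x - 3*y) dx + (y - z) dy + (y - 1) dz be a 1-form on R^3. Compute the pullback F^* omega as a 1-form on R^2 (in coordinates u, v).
F^* omega = (-9*u*v^2 - 6*u*v + 6*u + 9*v^3 + 4*v^2 + v - 1) du + (3*u^2*v + 3*u^2 + 21*u*v^2 + u*v - u - 34*v^3 - 9*v^2 + v) dv

Using F^*(f dg) = (f ∘ F) d(g ∘ F), substitute each coordinate x_i by F_i(u, v) in f_i, and replace dx_i by d F_i = (∂F_i/∂u) du + (∂F_i/∂v) dv.
  For the x component: f_1(F) = 3*v*(u - 3*v - 1); d F_1 = (-v) du + (-u + 4*v) dv
  For the y component: f_2(F) = 3*u^2 - u + v^2 + v; d F_2 = (0) du + (2*v + 1) dv
  For the z component: f_3(F) = v^2 + v - 1; d F_3 = (1 - 6*u) du + (0) dv
Combining and collecting du, dv coefficients:
  coeff of du: -9*u*v^2 - 6*u*v + 6*u + 9*v^3 + 4*v^2 + v - 1
  coeff of dv: 3*u^2*v + 3*u^2 + 21*u*v^2 + u*v - u - 34*v^3 - 9*v^2 + v
F^* omega = (-9*u*v^2 - 6*u*v + 6*u + 9*v^3 + 4*v^2 + v - 1) du + (3*u^2*v + 3*u^2 + 21*u*v^2 + u*v - u - 34*v^3 - 9*v^2 + v) dv.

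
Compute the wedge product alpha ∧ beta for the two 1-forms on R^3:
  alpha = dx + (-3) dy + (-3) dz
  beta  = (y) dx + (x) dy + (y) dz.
alpha ∧ beta = (x + 3*y) dx ∧ dy + (4*y) dx ∧ dz + (3*x - 3*y) dy ∧ dz

Distribute the wedge, using dx_i ∧ dx_j = -dx_j ∧ dx_i and dx_i ∧ dx_i = 0. For each pair (i, j) with i < j, the coefficient of dx_i ∧ dx_j in alpha ∧ beta is (alpha_i * beta_j - alpha_j * beta_i). Collecting: alpha ∧ beta = (x + 3*y) dx ∧ dy + (4*y) dx ∧ dz + (3*x - 3*y) dy ∧ dz.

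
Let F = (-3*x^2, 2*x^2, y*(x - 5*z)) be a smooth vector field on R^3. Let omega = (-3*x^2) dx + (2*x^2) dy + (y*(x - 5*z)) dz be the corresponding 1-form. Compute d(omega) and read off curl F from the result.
d(omega) = (x - 5*z) dy ∧ dz + (-y) dz ∧ dx + (4*x) dx ∧ dy; curl F = (x - 5*z, -y, 4*x)

d omega = sum_{i<j} (∂f_j/∂x_i - ∂f_i/∂x_j) dx_i ∧ dx_j. Under the identification (dy ∧ dz, dz ∧ dx, dx ∧ dy) ↔ (e_x, e_y, e_z), the coefficients are exactly the components of curl F. Compute:
  ∂R/∂y - ∂Q/∂z = (x - 5*z) - (0) = x - 5*z
  ∂P/∂z - ∂R/∂x = (0) - (y) = -y
  ∂Q/∂x - ∂P/∂y = (4*x) - (0) = 4*x.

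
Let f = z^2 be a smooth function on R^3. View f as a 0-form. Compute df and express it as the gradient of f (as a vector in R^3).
df = (0) dx + (0) dy + (2*z) dz; grad f = (0, 0, 2*z)

For a 0-form f, d f = (∂f/∂x) dx + (∂f/∂y) dy + (∂f/∂z) dz. The components of the vector representation are exactly the entries of grad f in Cartesian coordinates:
  ∂f/∂x = 0
  ∂f/∂y = 0
  ∂f/∂z = 2*z.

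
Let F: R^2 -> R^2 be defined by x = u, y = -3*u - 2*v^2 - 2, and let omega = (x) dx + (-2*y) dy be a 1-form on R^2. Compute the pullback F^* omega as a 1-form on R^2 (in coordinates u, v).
F^* omega = (-17*u - 12*v^2 - 12) du + (8*v*(-3*u - 2*v^2 - 2)) dv

Using F^*(f dg) = (f ∘ F) d(g ∘ F), substitute each coordinate x_i by F_i(u, v) in f_i, and replace dx_i by d F_i = (∂F_i/∂u) du + (∂F_i/∂v) dv.
  For the x component: f_1(F) = u; d F_1 = (1) du + (0) dv
  For the y component: f_2(F) = 6*u + 4*v^2 + 4; d F_2 = (-3) du + (-4*v) dv
Combining and collecting du, dv coefficients:
  coeff of du: -17*u - 12*v^2 - 12
  coeff of dv: 8*v*(-3*u - 2*v^2 - 2)
F^* omega = (-17*u - 12*v^2 - 12) du + (8*v*(-3*u - 2*v^2 - 2)) dv.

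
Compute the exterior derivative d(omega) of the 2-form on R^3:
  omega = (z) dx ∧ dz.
d(omega) = 0

For a 2-form omega = sum_{i<j} g_{ij} dx_i ∧ dx_j, the exterior derivative is
  d(omega) = sum_{i<j} d(g_{ij}) ∧ dx_i ∧ dx_j = sum_{i<j, k} (∂g_{ij}/∂x_k) dx_k ∧ dx_i ∧ dx_j.
Expand each term, using dx_k ∧ dx_i ∧ dx_j = sgn(permutation) dx_{(a)} ∧ dx_{(b)} ∧ dx_{(c)} with (a < b < c) sorted:

Collecting like 3-forms: d(omega) = 0.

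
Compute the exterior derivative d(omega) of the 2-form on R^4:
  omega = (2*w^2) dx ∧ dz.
d(omega) = (4*w) dx ∧ dz ∧ dw

For a 2-form omega = sum_{i<j} g_{ij} dx_i ∧ dx_j, the exterior derivative is
  d(omega) = sum_{i<j} d(g_{ij}) ∧ dx_i ∧ dx_j = sum_{i<j, k} (∂g_{ij}/∂x_k) dx_k ∧ dx_i ∧ dx_j.
Expand each term, using dx_k ∧ dx_i ∧ dx_j = sgn(permutation) dx_{(a)} ∧ dx_{(b)} ∧ dx_{(c)} with (a < b < c) sorted:
  d(2*w^2) includes (∂/∂w)(2*w^2) dw = (4*w) dw, which multiplied by dx ∧ dz gives (4*w) dx ∧ dz ∧ dw
Collecting like 3-forms: d(omega) = (4*w) dx ∧ dz ∧ dw.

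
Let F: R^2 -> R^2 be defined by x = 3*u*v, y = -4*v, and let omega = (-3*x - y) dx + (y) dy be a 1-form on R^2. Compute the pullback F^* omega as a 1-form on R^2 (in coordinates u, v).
F^* omega = (v^2*(12 - 27*u)) du + (v*(-27*u^2 + 12*u + 16)) dv

Using F^*(f dg) = (f ∘ F) d(g ∘ F), substitute each coordinate x_i by F_i(u, v) in f_i, and replace dx_i by d F_i = (∂F_i/∂u) du + (∂F_i/∂v) dv.
  For the x component: f_1(F) = v*(4 - 9*u); d F_1 = (3*v) du + (3*u) dv
  For the y component: f_2(F) = -4*v; d F_2 = (0) du + (-4) dv
Combining and collecting du, dv coefficients:
  coeff of du: v^2*(12 - 27*u)
  coeff of dv: v*(-27*u^2 + 12*u + 16)
F^* omega = (v^2*(12 - 27*u)) du + (v*(-27*u^2 + 12*u + 16)) dv.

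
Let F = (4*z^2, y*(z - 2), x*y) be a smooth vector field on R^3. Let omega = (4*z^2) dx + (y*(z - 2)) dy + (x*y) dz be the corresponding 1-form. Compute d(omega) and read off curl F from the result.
d(omega) = (x - y) dy ∧ dz + (-y + 8*z) dz ∧ dx + (0) dx ∧ dy; curl F = (x - y, -y + 8*z, 0)

d omega = sum_{i<j} (∂f_j/∂x_i - ∂f_i/∂x_j) dx_i ∧ dx_j. Under the identification (dy ∧ dz, dz ∧ dx, dx ∧ dy) ↔ (e_x, e_y, e_z), the coefficients are exactly the components of curl F. Compute:
  ∂R/∂y - ∂Q/∂z = (x) - (y) = x - y
  ∂P/∂z - ∂R/∂x = (8*z) - (y) = -y + 8*z
  ∂Q/∂x - ∂P/∂y = (0) - (0) = 0.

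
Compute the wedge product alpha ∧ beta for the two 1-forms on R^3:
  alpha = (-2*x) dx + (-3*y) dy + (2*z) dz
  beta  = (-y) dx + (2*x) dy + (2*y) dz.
alpha ∧ beta = (-4*x^2 - 3*y^2) dx ∧ dy + (2*y*(-2*x + z)) dx ∧ dz + (-4*x*z - 6*y^2) dy ∧ dz

Distribute the wedge, using dx_i ∧ dx_j = -dx_j ∧ dx_i and dx_i ∧ dx_i = 0. For each pair (i, j) with i < j, the coefficient of dx_i ∧ dx_j in alpha ∧ beta is (alpha_i * beta_j - alpha_j * beta_i). Collecting: alpha ∧ beta = (-4*x^2 - 3*y^2) dx ∧ dy + (2*y*(-2*x + z)) dx ∧ dz + (-4*x*z - 6*y^2) dy ∧ dz.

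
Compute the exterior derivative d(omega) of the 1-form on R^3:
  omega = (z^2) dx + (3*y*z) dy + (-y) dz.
d(omega) = (-2*z) dx ∧ dz + (-3*y - 1) dy ∧ dz

For a 1-form omega = sum_i f_i dx_i, the exterior derivative is
  d(omega) = sum_{i < j} (∂f_j/∂x_i - ∂f_i/∂x_j) dx_i ∧ dx_j.
  coefficient of dx ∧ dz: ∂f_3/∂x - ∂f_1/∂z = ∂(-y)/∂x - ∂(z^2)/∂z = -2*z
  coefficient of dy ∧ dz: ∂f_3/∂y - ∂f_2/∂z = ∂(-y)/∂y - ∂(3*y*z)/∂z = -3*y - 1
Assembling: d(omega) = (-2*z) dx ∧ dz + (-3*y - 1) dy ∧ dz.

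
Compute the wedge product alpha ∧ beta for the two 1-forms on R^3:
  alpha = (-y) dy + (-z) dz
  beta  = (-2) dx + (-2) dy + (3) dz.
alpha ∧ beta = (-2*y) dx ∧ dy + (-3*y - 2*z) dy ∧ dz + (-2*z) dx ∧ dz

Distribute the wedge, using dx_i ∧ dx_j = -dx_j ∧ dx_i and dx_i ∧ dx_i = 0. For each pair (i, j) with i < j, the coefficient of dx_i ∧ dx_j in alpha ∧ beta is (alpha_i * beta_j - alpha_j * beta_i). Collecting: alpha ∧ beta = (-2*y) dx ∧ dy + (-3*y - 2*z) dy ∧ dz + (-2*z) dx ∧ dz.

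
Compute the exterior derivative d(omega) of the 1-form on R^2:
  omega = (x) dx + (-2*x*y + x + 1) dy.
d(omega) = (1 - 2*y) dx ∧ dy

For a 1-form omega = sum_i f_i dx_i, the exterior derivative is
  d(omega) = sum_{i < j} (∂f_j/∂x_i - ∂f_i/∂x_j) dx_i ∧ dx_j.
  coefficient of dx ∧ dy: ∂f_2/∂x - ∂f_1/∂y = ∂(-2*x*y + x + 1)/∂x - ∂(x)/∂y = 1 - 2*y
Assembling: d(omega) = (1 - 2*y) dx ∧ dy.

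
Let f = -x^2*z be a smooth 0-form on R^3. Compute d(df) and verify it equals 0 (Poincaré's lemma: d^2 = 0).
d(df) = 0

Step 1: df = sum_i (∂f/∂x_i) dx_i = (-2*x*z) dx + (0) dy + (-x^2) dz.
Step 2: Apply d again. Using the 1-form formula, the coefficient of dx ∧ dy in d(df) is ∂^2 f/∂x ∂y - ∂^2 f/∂y ∂x = (0) - (0) = 0 (equality of mixed partials for smooth f).
Similarly for dx ∧ dz and dy ∧ dz — all coefficients vanish. So d(df) = 0.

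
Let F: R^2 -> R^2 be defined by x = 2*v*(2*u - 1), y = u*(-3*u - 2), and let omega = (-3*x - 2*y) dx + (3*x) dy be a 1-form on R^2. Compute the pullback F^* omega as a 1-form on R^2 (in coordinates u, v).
F^* omega = (4*v*(-12*u^2 - 12*u*v + 7*u + 6*v + 3)) du + (24*u^3 - 48*u^2*v + 4*u^2 + 48*u*v - 8*u - 12*v) dv

Using F^*(f dg) = (f ∘ F) d(g ∘ F), substitute each coordinate x_i by F_i(u, v) in f_i, and replace dx_i by d F_i = (∂F_i/∂u) du + (∂F_i/∂v) dv.
  For the x component: f_1(F) = 6*u^2 - 12*u*v + 4*u + 6*v; d F_1 = (4*v) du + (4*u - 2) dv
  For the y component: f_2(F) = 6*v*(2*u - 1); d F_2 = (-6*u - 2) du + (0) dv
Combining and collecting du, dv coefficients:
  coeff of du: 4*v*(-12*u^2 - 12*u*v + 7*u + 6*v + 3)
  coeff of dv: 24*u^3 - 48*u^2*v + 4*u^2 + 48*u*v - 8*u - 12*v
F^* omega = (4*v*(-12*u^2 - 12*u*v + 7*u + 6*v + 3)) du + (24*u^3 - 48*u^2*v + 4*u^2 + 48*u*v - 8*u - 12*v) dv.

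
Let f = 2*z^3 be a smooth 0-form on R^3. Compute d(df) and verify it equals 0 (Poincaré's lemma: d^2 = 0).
d(df) = 0

Step 1: df = sum_i (∂f/∂x_i) dx_i = (0) dx + (0) dy + (6*z^2) dz.
Step 2: Apply d again. Using the 1-form formula, the coefficient of dx ∧ dy in d(df) is ∂^2 f/∂x ∂y - ∂^2 f/∂y ∂x = (0) - (0) = 0 (equality of mixed partials for smooth f).
Similarly for dx ∧ dz and dy ∧ dz — all coefficients vanish. So d(df) = 0.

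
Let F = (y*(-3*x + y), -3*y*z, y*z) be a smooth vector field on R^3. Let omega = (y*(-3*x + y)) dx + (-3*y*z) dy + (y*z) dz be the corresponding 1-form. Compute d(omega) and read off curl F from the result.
d(omega) = (3*y + z) dy ∧ dz + (0) dz ∧ dx + (3*x - 2*y) dx ∧ dy; curl F = (3*y + z, 0, 3*x - 2*y)

d omega = sum_{i<j} (∂f_j/∂x_i - ∂f_i/∂x_j) dx_i ∧ dx_j. Under the identification (dy ∧ dz, dz ∧ dx, dx ∧ dy) ↔ (e_x, e_y, e_z), the coefficients are exactly the components of curl F. Compute:
  ∂R/∂y - ∂Q/∂z = (z) - (-3*y) = 3*y + z
  ∂P/∂z - ∂R/∂x = (0) - (0) = 0
  ∂Q/∂x - ∂P/∂y = (0) - (-3*x + 2*y) = 3*x - 2*y.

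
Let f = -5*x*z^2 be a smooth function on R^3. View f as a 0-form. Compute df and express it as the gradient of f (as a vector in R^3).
df = (-5*z^2) dx + (0) dy + (-10*x*z) dz; grad f = (-5*z^2, 0, -10*x*z)

For a 0-form f, d f = (∂f/∂x) dx + (∂f/∂y) dy + (∂f/∂z) dz. The components of the vector representation are exactly the entries of grad f in Cartesian coordinates:
  ∂f/∂x = -5*z^2
  ∂f/∂y = 0
  ∂f/∂z = -10*x*z.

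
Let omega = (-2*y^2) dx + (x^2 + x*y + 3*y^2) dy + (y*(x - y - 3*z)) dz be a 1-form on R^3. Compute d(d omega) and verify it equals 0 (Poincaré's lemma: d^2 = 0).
d(d omega) = 0

Step 1: d omega = sum_{i<j} (∂f_j/∂x_i - ∂f_i/∂x_j) dx_i ∧ dx_j:
  coeff of dx ∧ dy: 2*x + 5*y
  coeff of dx ∧ dz: y
  coeff of dy ∧ dz: x - 2*y - 3*z
Step 2: Apply d again to each 2-form coefficient. The only possible 3-form in R^3 is dx ∧ dy ∧ dz, with coefficient
  ∂(coeff of dy∧dz)/∂x - ∂(coeff of dx∧dz)/∂y + ∂(coeff of dx∧dy)/∂z
  = ∂/∂x (x - 2*y - 3*z) - ∂/∂y (y) + ∂/∂z (2*x + 5*y).
Each of these terms simplifies to sums of mixed partials that cancel in pairs. The result is 0 (by equality of mixed partials for smooth functions — Schwarz / Clairaut).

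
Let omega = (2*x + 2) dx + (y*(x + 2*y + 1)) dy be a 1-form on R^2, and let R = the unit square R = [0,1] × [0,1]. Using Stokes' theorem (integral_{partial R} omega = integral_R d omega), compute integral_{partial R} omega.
integral_(partial R) omega = 1/2

Stokes: integral_partial_R omega = integral_R d omega with d omega = (∂Q/∂x - ∂P/∂y) dx ∧ dy.
  ∂Q/∂x = y
  ∂P/∂y = 0
  integrand = ∂Q/∂x - ∂P/∂y = y.
Integrating over R: integral_0^1 integral_0^1 (y) dx dy = 1/2.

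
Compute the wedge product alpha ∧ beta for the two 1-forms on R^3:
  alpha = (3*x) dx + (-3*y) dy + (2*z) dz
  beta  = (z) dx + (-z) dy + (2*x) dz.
alpha ∧ beta = (3*z*(-x + y)) dx ∧ dy + (6*x^2 - 2*z^2) dx ∧ dz + (-6*x*y + 2*z^2) dy ∧ dz

Distribute the wedge, using dx_i ∧ dx_j = -dx_j ∧ dx_i and dx_i ∧ dx_i = 0. For each pair (i, j) with i < j, the coefficient of dx_i ∧ dx_j in alpha ∧ beta is (alpha_i * beta_j - alpha_j * beta_i). Collecting: alpha ∧ beta = (3*z*(-x + y)) dx ∧ dy + (6*x^2 - 2*z^2) dx ∧ dz + (-6*x*y + 2*z^2) dy ∧ dz.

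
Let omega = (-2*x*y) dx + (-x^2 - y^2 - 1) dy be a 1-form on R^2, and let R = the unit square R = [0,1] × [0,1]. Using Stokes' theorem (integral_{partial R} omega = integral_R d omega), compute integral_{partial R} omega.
integral_(partial R) omega = 0

Stokes: integral_partial_R omega = integral_R d omega with d omega = (∂Q/∂x - ∂P/∂y) dx ∧ dy.
  ∂Q/∂x = -2*x
  ∂P/∂y = -2*x
  integrand = ∂Q/∂x - ∂P/∂y = 0.
Integrating over R: integral_0^1 integral_0^1 (0) dx dy = 0.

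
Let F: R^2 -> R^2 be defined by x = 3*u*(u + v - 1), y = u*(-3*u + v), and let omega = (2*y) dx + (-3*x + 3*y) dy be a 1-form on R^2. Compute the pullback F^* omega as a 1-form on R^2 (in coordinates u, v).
F^* omega = (3*u*(24*u^2 + 4*u*v - 12*u + v)) du + (u^2*(9 - 36*u)) dv

Using F^*(f dg) = (f ∘ F) d(g ∘ F), substitute each coordinate x_i by F_i(u, v) in f_i, and replace dx_i by d F_i = (∂F_i/∂u) du + (∂F_i/∂v) dv.
  For the x component: f_1(F) = 2*u*(-3*u + v); d F_1 = (6*u + 3*v - 3) du + (3*u) dv
  For the y component: f_2(F) = 3*u*(-6*u - 2*v + 3); d F_2 = (-6*u + v) du + (u) dv
Combining and collecting du, dv coefficients:
  coeff of du: 3*u*(24*u^2 + 4*u*v - 12*u + v)
  coeff of dv: u^2*(9 - 36*u)
F^* omega = (3*u*(24*u^2 + 4*u*v - 12*u + v)) du + (u^2*(9 - 36*u)) dv.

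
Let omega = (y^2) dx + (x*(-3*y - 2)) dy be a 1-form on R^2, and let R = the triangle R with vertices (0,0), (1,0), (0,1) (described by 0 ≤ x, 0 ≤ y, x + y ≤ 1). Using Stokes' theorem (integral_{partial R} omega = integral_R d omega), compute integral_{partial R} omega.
integral_(partial R) omega = -11/6

Stokes: integral_partial_R omega = integral_R d omega with d omega = (∂Q/∂x - ∂P/∂y) dx ∧ dy.
  ∂Q/∂x = -3*y - 2
  ∂P/∂y = 2*y
  integrand = ∂Q/∂x - ∂P/∂y = -5*y - 2.
Integrating over R: integral_0^1 integral_0^{1-x} (-5*y - 2) dy dx = -11/6.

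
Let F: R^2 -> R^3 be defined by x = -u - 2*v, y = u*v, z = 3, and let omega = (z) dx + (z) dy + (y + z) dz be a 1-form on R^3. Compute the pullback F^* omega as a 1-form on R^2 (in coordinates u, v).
F^* omega = (3*v - 3) du + (3*u - 6) dv

Using F^*(f dg) = (f ∘ F) d(g ∘ F), substitute each coordinate x_i by F_i(u, v) in f_i, and replace dx_i by d F_i = (∂F_i/∂u) du + (∂F_i/∂v) dv.
  For the x component: f_1(F) = 3; d F_1 = (-1) du + (-2) dv
  For the y component: f_2(F) = 3; d F_2 = (v) du + (u) dv
  For the z component: f_3(F) = u*v + 3; d F_3 = (0) du + (0) dv
Combining and collecting du, dv coefficients:
  coeff of du: 3*v - 3
  coeff of dv: 3*u - 6
F^* omega = (3*v - 3) du + (3*u - 6) dv.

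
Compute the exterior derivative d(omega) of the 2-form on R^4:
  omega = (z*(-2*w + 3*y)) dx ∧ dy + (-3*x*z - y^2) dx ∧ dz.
d(omega) = (-2*w + 5*y) dx ∧ dy ∧ dz + (-2*z) dx ∧ dy ∧ dw

For a 2-form omega = sum_{i<j} g_{ij} dx_i ∧ dx_j, the exterior derivative is
  d(omega) = sum_{i<j} d(g_{ij}) ∧ dx_i ∧ dx_j = sum_{i<j, k} (∂g_{ij}/∂x_k) dx_k ∧ dx_i ∧ dx_j.
Expand each term, using dx_k ∧ dx_i ∧ dx_j = sgn(permutation) dx_{(a)} ∧ dx_{(b)} ∧ dx_{(c)} with (a < b < c) sorted:
  d(z*(-2*w + 3*y)) includes (∂/∂z)(z*(-2*w + 3*y)) dz = (-2*w + 3*y) dz, which multiplied by dx ∧ dy gives (-2*w + 3*y) dx ∧ dy ∧ dz
  d(z*(-2*w + 3*y)) includes (∂/∂w)(z*(-2*w + 3*y)) dw = (-2*z) dw, which multiplied by dx ∧ dy gives (-2*z) dx ∧ dy ∧ dw
  d(-3*x*z - y^2) includes (∂/∂y)(-3*x*z - y^2) dy = (-2*y) dy, which multiplied by dx ∧ dz gives (2*y) dx ∧ dy ∧ dz
Collecting like 3-forms: d(omega) = (-2*w + 5*y) dx ∧ dy ∧ dz + (-2*z) dx ∧ dy ∧ dw.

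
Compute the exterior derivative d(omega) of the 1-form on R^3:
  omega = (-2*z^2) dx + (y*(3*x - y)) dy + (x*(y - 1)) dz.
d(omega) = (3*y) dx ∧ dy + (y + 4*z - 1) dx ∧ dz + (x) dy ∧ dz

For a 1-form omega = sum_i f_i dx_i, the exterior derivative is
  d(omega) = sum_{i < j} (∂f_j/∂x_i - ∂f_i/∂x_j) dx_i ∧ dx_j.
  coefficient of dx ∧ dy: ∂f_2/∂x - ∂f_1/∂y = ∂(y*(3*x - y))/∂x - ∂(-2*z^2)/∂y = 3*y
  coefficient of dx ∧ dz: ∂f_3/∂x - ∂f_1/∂z = ∂(x*(y - 1))/∂x - ∂(-2*z^2)/∂z = y + 4*z - 1
  coefficient of dy ∧ dz: ∂f_3/∂y - ∂f_2/∂z = ∂(x*(y - 1))/∂y - ∂(y*(3*x - y))/∂z = x
Assembling: d(omega) = (3*y) dx ∧ dy + (y + 4*z - 1) dx ∧ dz + (x) dy ∧ dz.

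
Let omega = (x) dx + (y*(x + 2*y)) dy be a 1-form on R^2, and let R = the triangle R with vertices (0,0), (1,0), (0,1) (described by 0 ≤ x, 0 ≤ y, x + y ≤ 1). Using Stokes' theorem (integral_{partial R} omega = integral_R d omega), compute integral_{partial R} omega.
integral_(partial R) omega = 1/6

Stokes: integral_partial_R omega = integral_R d omega with d omega = (∂Q/∂x - ∂P/∂y) dx ∧ dy.
  ∂Q/∂x = y
  ∂P/∂y = 0
  integrand = ∂Q/∂x - ∂P/∂y = y.
Integrating over R: integral_0^1 integral_0^{1-x} (y) dy dx = 1/6.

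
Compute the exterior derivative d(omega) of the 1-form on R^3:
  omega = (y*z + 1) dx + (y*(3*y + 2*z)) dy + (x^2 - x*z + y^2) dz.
d(omega) = (-z) dx ∧ dy + (2*x - y - z) dx ∧ dz

For a 1-form omega = sum_i f_i dx_i, the exterior derivative is
  d(omega) = sum_{i < j} (∂f_j/∂x_i - ∂f_i/∂x_j) dx_i ∧ dx_j.
  coefficient of dx ∧ dy: ∂f_2/∂x - ∂f_1/∂y = ∂(y*(3*y + 2*z))/∂x - ∂(y*z + 1)/∂y = -z
  coefficient of dx ∧ dz: ∂f_3/∂x - ∂f_1/∂z = ∂(x^2 - x*z + y^2)/∂x - ∂(y*z + 1)/∂z = 2*x - y - z
Assembling: d(omega) = (-z) dx ∧ dy + (2*x - y - z) dx ∧ dz.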